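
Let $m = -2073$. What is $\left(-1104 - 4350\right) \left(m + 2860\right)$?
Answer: $-4292298$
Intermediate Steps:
$\left(-1104 - 4350\right) \left(m + 2860\right) = \left(-1104 - 4350\right) \left(-2073 + 2860\right) = \left(-5454\right) 787 = -4292298$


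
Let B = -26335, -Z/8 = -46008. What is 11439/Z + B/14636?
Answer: -264598451/149638464 ≈ -1.7683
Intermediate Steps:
Z = 368064 (Z = -8*(-46008) = 368064)
11439/Z + B/14636 = 11439/368064 - 26335/14636 = 11439*(1/368064) - 26335*1/14636 = 1271/40896 - 26335/14636 = -264598451/149638464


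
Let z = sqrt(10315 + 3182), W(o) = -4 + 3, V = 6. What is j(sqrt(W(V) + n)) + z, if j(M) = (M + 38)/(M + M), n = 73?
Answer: 1/2 + sqrt(13497) + 19*sqrt(2)/12 ≈ 118.92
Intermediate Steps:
W(o) = -1
z = sqrt(13497) ≈ 116.18
j(M) = (38 + M)/(2*M) (j(M) = (38 + M)/((2*M)) = (38 + M)*(1/(2*M)) = (38 + M)/(2*M))
j(sqrt(W(V) + n)) + z = (38 + sqrt(-1 + 73))/(2*(sqrt(-1 + 73))) + sqrt(13497) = (38 + sqrt(72))/(2*(sqrt(72))) + sqrt(13497) = (38 + 6*sqrt(2))/(2*((6*sqrt(2)))) + sqrt(13497) = (sqrt(2)/12)*(38 + 6*sqrt(2))/2 + sqrt(13497) = sqrt(2)*(38 + 6*sqrt(2))/24 + sqrt(13497) = sqrt(13497) + sqrt(2)*(38 + 6*sqrt(2))/24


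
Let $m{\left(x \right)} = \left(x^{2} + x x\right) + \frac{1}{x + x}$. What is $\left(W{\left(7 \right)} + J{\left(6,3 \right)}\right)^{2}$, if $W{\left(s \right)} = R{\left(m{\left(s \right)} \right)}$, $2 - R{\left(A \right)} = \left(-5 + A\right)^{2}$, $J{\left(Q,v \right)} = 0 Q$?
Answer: $\frac{2881224471889}{38416} \approx 7.5001 \cdot 10^{7}$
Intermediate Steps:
$m{\left(x \right)} = \frac{1}{2 x} + 2 x^{2}$ ($m{\left(x \right)} = \left(x^{2} + x^{2}\right) + \frac{1}{2 x} = 2 x^{2} + \frac{1}{2 x} = \frac{1}{2 x} + 2 x^{2}$)
$J{\left(Q,v \right)} = 0$
$R{\left(A \right)} = 2 - \left(-5 + A\right)^{2}$
$W{\left(s \right)} = 2 - \left(-5 + \frac{1 + 4 s^{3}}{2 s}\right)^{2}$
$\left(W{\left(7 \right)} + J{\left(6,3 \right)}\right)^{2} = \left(\left(2 - \frac{\left(-1 - 4 \cdot 7^{3} + 10 \cdot 7\right)^{2}}{4 \cdot 49}\right) + 0\right)^{2} = \left(\left(2 - \frac{\left(-1 - 1372 + 70\right)^{2}}{196}\right) + 0\right)^{2} = \left(\left(2 - \frac{\left(-1303\right)^{2}}{196}\right) + 0\right)^{2} = \left(\left(2 - \frac{1}{196} \cdot 1697809\right) + 0\right)^{2} = \left(\left(2 - \frac{1697809}{196}\right) + 0\right)^{2} = \left(- \frac{1697417}{196} + 0\right)^{2} = \left(- \frac{1697417}{196}\right)^{2} = \frac{2881224471889}{38416}$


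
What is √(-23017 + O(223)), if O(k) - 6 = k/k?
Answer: I*√23010 ≈ 151.69*I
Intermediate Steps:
O(k) = 7 (O(k) = 6 + k/k = 6 + 1 = 7)
√(-23017 + O(223)) = √(-23017 + 7) = √(-23010) = I*√23010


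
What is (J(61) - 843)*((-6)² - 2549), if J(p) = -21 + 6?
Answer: 2156154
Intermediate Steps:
J(p) = -15
(J(61) - 843)*((-6)² - 2549) = (-15 - 843)*((-6)² - 2549) = -858*(36 - 2549) = -858*(-2513) = 2156154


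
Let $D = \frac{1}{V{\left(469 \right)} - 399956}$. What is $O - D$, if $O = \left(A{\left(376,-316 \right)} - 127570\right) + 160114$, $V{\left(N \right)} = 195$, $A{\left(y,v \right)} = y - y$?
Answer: $\frac{13009821985}{399761} \approx 32544.0$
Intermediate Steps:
$A{\left(y,v \right)} = 0$
$O = 32544$ ($O = \left(0 - 127570\right) + 160114 = -127570 + 160114 = 32544$)
$D = - \frac{1}{399761}$ ($D = \frac{1}{195 - 399956} = \frac{1}{-399761} = - \frac{1}{399761} \approx -2.5015 \cdot 10^{-6}$)
$O - D = 32544 - - \frac{1}{399761} = 32544 + \frac{1}{399761} = \frac{13009821985}{399761}$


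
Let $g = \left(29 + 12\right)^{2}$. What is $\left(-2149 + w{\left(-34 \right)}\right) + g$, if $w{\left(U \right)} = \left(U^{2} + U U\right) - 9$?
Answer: $1835$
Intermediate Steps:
$w{\left(U \right)} = -9 + 2 U^{2}$ ($w{\left(U \right)} = \left(U^{2} + U^{2}\right) - 9 = 2 U^{2} - 9 = -9 + 2 U^{2}$)
$g = 1681$ ($g = 41^{2} = 1681$)
$\left(-2149 + w{\left(-34 \right)}\right) + g = \left(-2149 - \left(9 - 2 \left(-34\right)^{2}\right)\right) + 1681 = \left(-2149 + \left(-9 + 2 \cdot 1156\right)\right) + 1681 = \left(-2149 + \left(-9 + 2312\right)\right) + 1681 = \left(-2149 + 2303\right) + 1681 = 154 + 1681 = 1835$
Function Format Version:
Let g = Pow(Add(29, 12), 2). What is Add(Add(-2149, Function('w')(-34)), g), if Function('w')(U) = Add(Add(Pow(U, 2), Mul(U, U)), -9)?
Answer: 1835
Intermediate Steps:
Function('w')(U) = Add(-9, Mul(2, Pow(U, 2))) (Function('w')(U) = Add(Add(Pow(U, 2), Pow(U, 2)), -9) = Add(Mul(2, Pow(U, 2)), -9) = Add(-9, Mul(2, Pow(U, 2))))
g = 1681 (g = Pow(41, 2) = 1681)
Add(Add(-2149, Function('w')(-34)), g) = Add(Add(-2149, Add(-9, Mul(2, Pow(-34, 2)))), 1681) = Add(Add(-2149, Add(-9, Mul(2, 1156))), 1681) = Add(Add(-2149, Add(-9, 2312)), 1681) = Add(Add(-2149, 2303), 1681) = Add(154, 1681) = 1835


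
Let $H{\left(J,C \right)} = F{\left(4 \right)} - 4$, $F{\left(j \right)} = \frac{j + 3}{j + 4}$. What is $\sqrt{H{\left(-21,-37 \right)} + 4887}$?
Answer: $\frac{\sqrt{78142}}{4} \approx 69.885$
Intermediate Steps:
$F{\left(j \right)} = \frac{3 + j}{4 + j}$
$H{\left(J,C \right)} = - \frac{25}{8}$ ($H{\left(J,C \right)} = \frac{3 + 4}{4 + 4} - 4 = \frac{1}{8} \cdot 7 - 4 = \frac{7}{8} - 4 = - \frac{25}{8}$)
$\sqrt{H{\left(-21,-37 \right)} + 4887} = \sqrt{- \frac{25}{8} + 4887} = \sqrt{\frac{39071}{8}} = \frac{\sqrt{78142}}{4}$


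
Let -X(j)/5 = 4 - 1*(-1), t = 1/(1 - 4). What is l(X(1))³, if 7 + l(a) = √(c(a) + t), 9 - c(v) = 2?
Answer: -483 + 922*√15/9 ≈ -86.234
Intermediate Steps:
c(v) = 7 (c(v) = 9 - 1*2 = 9 - 2 = 7)
t = -⅓ (t = 1/(-3) = -⅓ ≈ -0.33333)
X(j) = -25 (X(j) = -5*(4 - 1*(-1)) = -5*(4 + 1) = -5*5 = -25)
l(a) = -7 + 2*√15/3 (l(a) = -7 + √(7 - ⅓) = -7 + √(20/3) = -7 + 2*√15/3)
l(X(1))³ = (-7 + 2*√15/3)³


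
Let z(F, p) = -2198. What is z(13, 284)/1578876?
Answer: -1099/789438 ≈ -0.0013921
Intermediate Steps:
z(13, 284)/1578876 = -2198/1578876 = -2198*1/1578876 = -1099/789438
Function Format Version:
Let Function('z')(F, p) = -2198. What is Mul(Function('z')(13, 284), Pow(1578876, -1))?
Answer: Rational(-1099, 789438) ≈ -0.0013921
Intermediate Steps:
Mul(Function('z')(13, 284), Pow(1578876, -1)) = Mul(-2198, Pow(1578876, -1)) = Mul(-2198, Rational(1, 1578876)) = Rational(-1099, 789438)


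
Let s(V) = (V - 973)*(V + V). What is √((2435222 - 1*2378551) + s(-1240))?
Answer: √5544911 ≈ 2354.8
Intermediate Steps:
s(V) = 2*V*(-973 + V) (s(V) = (-973 + V)*(2*V) = 2*V*(-973 + V))
√((2435222 - 1*2378551) + s(-1240)) = √((2435222 - 1*2378551) + 2*(-1240)*(-973 - 1240)) = √((2435222 - 2378551) + 2*(-1240)*(-2213)) = √(56671 + 5488240) = √5544911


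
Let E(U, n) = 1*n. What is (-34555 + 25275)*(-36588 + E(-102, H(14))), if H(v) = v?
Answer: 339406720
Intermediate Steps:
E(U, n) = n
(-34555 + 25275)*(-36588 + E(-102, H(14))) = (-34555 + 25275)*(-36588 + 14) = -9280*(-36574) = 339406720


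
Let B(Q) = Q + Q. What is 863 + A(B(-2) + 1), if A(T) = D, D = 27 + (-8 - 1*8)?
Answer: 874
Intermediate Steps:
B(Q) = 2*Q
D = 11 (D = 27 + (-8 - 8) = 27 - 16 = 11)
A(T) = 11
863 + A(B(-2) + 1) = 863 + 11 = 874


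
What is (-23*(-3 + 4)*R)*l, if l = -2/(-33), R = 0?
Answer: 0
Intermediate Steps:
l = 2/33 (l = -2*(-1/33) = 2/33 ≈ 0.060606)
(-23*(-3 + 4)*R)*l = -23*(-3 + 4)*0*(2/33) = -23*0*(2/33) = 0*(2/33) = 0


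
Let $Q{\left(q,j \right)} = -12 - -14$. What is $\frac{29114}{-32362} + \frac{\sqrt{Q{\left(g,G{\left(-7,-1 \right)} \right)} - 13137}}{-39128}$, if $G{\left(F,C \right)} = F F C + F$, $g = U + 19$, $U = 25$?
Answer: $- \frac{14557}{16181} - \frac{i \sqrt{13135}}{39128} \approx -0.89964 - 0.0029291 i$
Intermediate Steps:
$g = 44$ ($g = 25 + 19 = 44$)
$G{\left(F,C \right)} = F + C F^{2}$ ($G{\left(F,C \right)} = F^{2} C + F = C F^{2} + F = F + C F^{2}$)
$Q{\left(q,j \right)} = 2$ ($Q{\left(q,j \right)} = -12 + 14 = 2$)
$\frac{29114}{-32362} + \frac{\sqrt{Q{\left(g,G{\left(-7,-1 \right)} \right)} - 13137}}{-39128} = \frac{29114}{-32362} + \frac{\sqrt{2 - 13137}}{-39128} = 29114 \left(- \frac{1}{32362}\right) + \sqrt{-13135} \left(- \frac{1}{39128}\right) = - \frac{14557}{16181} + i \sqrt{13135} \left(- \frac{1}{39128}\right) = - \frac{14557}{16181} - \frac{i \sqrt{13135}}{39128}$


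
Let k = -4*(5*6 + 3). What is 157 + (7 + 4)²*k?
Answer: -15815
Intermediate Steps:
k = -132 (k = -4*(30 + 3) = -4*33 = -1*132 = -132)
157 + (7 + 4)²*k = 157 + (7 + 4)²*(-132) = 157 + 11²*(-132) = 157 + 121*(-132) = 157 - 15972 = -15815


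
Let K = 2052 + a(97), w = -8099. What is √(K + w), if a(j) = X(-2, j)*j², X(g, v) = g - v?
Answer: I*√937538 ≈ 968.27*I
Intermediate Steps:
a(j) = j²*(-2 - j) (a(j) = (-2 - j)*j² = j²*(-2 - j))
K = -929439 (K = 2052 + 97²*(-2 - 1*97) = 2052 + 9409*(-2 - 97) = 2052 + 9409*(-99) = 2052 - 931491 = -929439)
√(K + w) = √(-929439 - 8099) = √(-937538) = I*√937538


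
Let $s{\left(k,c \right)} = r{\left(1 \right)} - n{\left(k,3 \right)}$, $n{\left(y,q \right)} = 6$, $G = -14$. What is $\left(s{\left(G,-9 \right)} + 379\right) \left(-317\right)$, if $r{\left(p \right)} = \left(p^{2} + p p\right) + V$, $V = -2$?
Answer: $-118241$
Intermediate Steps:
$r{\left(p \right)} = -2 + 2 p^{2}$ ($r{\left(p \right)} = \left(p^{2} + p p\right) - 2 = \left(p^{2} + p^{2}\right) - 2 = 2 p^{2} - 2 = -2 + 2 p^{2}$)
$s{\left(k,c \right)} = -6$ ($s{\left(k,c \right)} = \left(-2 + 2 \cdot 1^{2}\right) - 6 = \left(-2 + 2 \cdot 1\right) - 6 = \left(-2 + 2\right) - 6 = 0 - 6 = -6$)
$\left(s{\left(G,-9 \right)} + 379\right) \left(-317\right) = \left(-6 + 379\right) \left(-317\right) = 373 \left(-317\right) = -118241$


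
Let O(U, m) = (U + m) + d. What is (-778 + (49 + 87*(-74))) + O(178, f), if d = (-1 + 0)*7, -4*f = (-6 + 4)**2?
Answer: -6997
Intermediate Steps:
f = -1 (f = -(-6 + 4)**2/4 = -1/4*(-2)**2 = -1/4*4 = -1)
d = -7 (d = -1*7 = -7)
O(U, m) = -7 + U + m (O(U, m) = (U + m) - 7 = -7 + U + m)
(-778 + (49 + 87*(-74))) + O(178, f) = (-778 + (49 + 87*(-74))) + (-7 + 178 - 1) = (-778 + (49 - 6438)) + 170 = (-778 - 6389) + 170 = -7167 + 170 = -6997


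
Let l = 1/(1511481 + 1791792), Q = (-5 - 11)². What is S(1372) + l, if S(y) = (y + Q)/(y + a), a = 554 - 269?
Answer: 5377730101/5473523361 ≈ 0.98250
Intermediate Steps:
Q = 256 (Q = (-16)² = 256)
a = 285
S(y) = (256 + y)/(285 + y) (S(y) = (y + 256)/(y + 285) = (256 + y)/(285 + y))
l = 1/3303273 ≈ 3.0273e-7
S(1372) + l = (256 + 1372)/(285 + 1372) + 1/3303273 = 1628/1657 + 1/3303273 = 5377730101/5473523361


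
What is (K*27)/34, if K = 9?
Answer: 243/34 ≈ 7.1471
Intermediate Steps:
(K*27)/34 = (9*27)/34 = 243*(1/34) = 243/34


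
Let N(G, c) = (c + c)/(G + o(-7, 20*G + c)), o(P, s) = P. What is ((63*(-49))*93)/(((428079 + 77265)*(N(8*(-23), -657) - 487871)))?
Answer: 373023/320333254144 ≈ 1.1645e-6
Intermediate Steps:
N(G, c) = 2*c/(-7 + G) (N(G, c) = (c + c)/(G - 7) = (2*c)/(-7 + G) = 2*c/(-7 + G))
((63*(-49))*93)/(((428079 + 77265)*(N(8*(-23), -657) - 487871))) = ((63*(-49))*93)/(((428079 + 77265)*(2*(-657)/(-7 + 8*(-23)) - 487871))) = (-3087*93)/((505344*(2*(-657)/(-7 - 184) - 487871))) = -287091*1/(505344*(2*(-657)/(-191) - 487871)) = -287091*1/(505344*(2*(-657)*(-1/191) - 487871)) = -287091*1/(505344*(1314/191 - 487871)) = -287091/(505344*(-93182047/191)) = -287091/(-47088988359168/191) = -287091*(-191/47088988359168) = 373023/320333254144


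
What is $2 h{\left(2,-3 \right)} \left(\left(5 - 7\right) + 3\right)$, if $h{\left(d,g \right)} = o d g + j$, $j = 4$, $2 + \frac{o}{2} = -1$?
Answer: $80$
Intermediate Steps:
$o = -6$ ($o = -4 + 2 \left(-1\right) = -4 - 2 = -6$)
$h{\left(d,g \right)} = 4 - 6 d g$ ($h{\left(d,g \right)} = - 6 d g + 4 = 4 - 6 d g$)
$2 h{\left(2,-3 \right)} \left(\left(5 - 7\right) + 3\right) = 2 \left(4 - 12 \left(-3\right)\right) \left(\left(5 - 7\right) + 3\right) = 2 \left(4 + 36\right) \left(-2 + 3\right) = 2 \cdot 40 \cdot 1 = 80 \cdot 1 = 80$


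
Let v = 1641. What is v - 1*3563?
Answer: -1922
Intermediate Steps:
v - 1*3563 = 1641 - 1*3563 = 1641 - 3563 = -1922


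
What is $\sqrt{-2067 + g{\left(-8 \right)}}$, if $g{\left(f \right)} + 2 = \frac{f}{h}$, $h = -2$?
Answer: $i \sqrt{2065} \approx 45.442 i$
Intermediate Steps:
$g{\left(f \right)} = -2 - \frac{f}{2}$ ($g{\left(f \right)} = -2 + \frac{f}{-2} = -2 + f \left(- \frac{1}{2}\right) = -2 - \frac{f}{2}$)
$\sqrt{-2067 + g{\left(-8 \right)}} = \sqrt{-2067 - -2} = \sqrt{-2067 + \left(-2 + 4\right)} = \sqrt{-2067 + 2} = \sqrt{-2065} = i \sqrt{2065}$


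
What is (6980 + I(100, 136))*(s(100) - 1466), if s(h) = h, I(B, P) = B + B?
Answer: -9807880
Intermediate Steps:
I(B, P) = 2*B
(6980 + I(100, 136))*(s(100) - 1466) = (6980 + 2*100)*(100 - 1466) = (6980 + 200)*(-1366) = 7180*(-1366) = -9807880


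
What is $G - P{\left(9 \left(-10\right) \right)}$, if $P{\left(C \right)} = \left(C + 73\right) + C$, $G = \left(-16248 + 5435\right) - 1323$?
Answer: $-12029$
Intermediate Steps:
$G = -12136$ ($G = -10813 - 1323 = -12136$)
$P{\left(C \right)} = 73 + 2 C$ ($P{\left(C \right)} = \left(73 + C\right) + C = 73 + 2 C$)
$G - P{\left(9 \left(-10\right) \right)} = -12136 - \left(73 + 2 \cdot 9 \left(-10\right)\right) = -12136 - \left(73 + 2 \left(-90\right)\right) = -12136 - \left(73 - 180\right) = -12136 - -107 = -12136 + 107 = -12029$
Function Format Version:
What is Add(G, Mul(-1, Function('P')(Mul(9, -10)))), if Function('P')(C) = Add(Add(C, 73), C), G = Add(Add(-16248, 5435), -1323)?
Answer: -12029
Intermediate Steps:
G = -12136 (G = Add(-10813, -1323) = -12136)
Function('P')(C) = Add(73, Mul(2, C)) (Function('P')(C) = Add(Add(73, C), C) = Add(73, Mul(2, C)))
Add(G, Mul(-1, Function('P')(Mul(9, -10)))) = Add(-12136, Mul(-1, Add(73, Mul(2, Mul(9, -10))))) = Add(-12136, Mul(-1, Add(73, Mul(2, -90)))) = Add(-12136, Mul(-1, Add(73, -180))) = Add(-12136, Mul(-1, -107)) = Add(-12136, 107) = -12029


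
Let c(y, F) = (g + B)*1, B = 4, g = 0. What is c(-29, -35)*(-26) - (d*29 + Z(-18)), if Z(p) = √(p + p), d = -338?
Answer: 9698 - 6*I ≈ 9698.0 - 6.0*I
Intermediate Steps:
c(y, F) = 4 (c(y, F) = (0 + 4)*1 = 4*1 = 4)
Z(p) = √2*√p (Z(p) = √(2*p) = √2*√p)
c(-29, -35)*(-26) - (d*29 + Z(-18)) = 4*(-26) - (-338*29 + √2*√(-18)) = -104 - (-9802 + √2*(3*I*√2)) = -104 - (-9802 + 6*I) = -104 + (9802 - 6*I) = 9698 - 6*I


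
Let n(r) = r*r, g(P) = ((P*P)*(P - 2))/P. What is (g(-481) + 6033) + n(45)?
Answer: 240381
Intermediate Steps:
g(P) = P*(-2 + P) (g(P) = (P²*(-2 + P))/P = P*(-2 + P))
n(r) = r²
(g(-481) + 6033) + n(45) = (-481*(-2 - 481) + 6033) + 45² = (-481*(-483) + 6033) + 2025 = (232323 + 6033) + 2025 = 238356 + 2025 = 240381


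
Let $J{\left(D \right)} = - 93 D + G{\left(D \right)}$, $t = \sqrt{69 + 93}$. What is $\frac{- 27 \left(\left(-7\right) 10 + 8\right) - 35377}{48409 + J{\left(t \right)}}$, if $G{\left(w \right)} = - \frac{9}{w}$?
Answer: $- \frac{3263057054}{4684056937} - \frac{56452525 \sqrt{2}}{4684056937} \approx -0.71367$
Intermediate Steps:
$t = 9 \sqrt{2}$ ($t = \sqrt{162} = 9 \sqrt{2} \approx 12.728$)
$J{\left(D \right)} = - 93 D - \frac{9}{D}$
$\frac{- 27 \left(\left(-7\right) 10 + 8\right) - 35377}{48409 + J{\left(t \right)}} = \frac{- 27 \left(\left(-7\right) 10 + 8\right) - 35377}{48409 - \left(9 \frac{\sqrt{2}}{18} + 93 \cdot 9 \sqrt{2}\right)} = \frac{- 27 \left(-70 + 8\right) - 35377}{48409 - \left(837 \sqrt{2} + 9 \cdot \frac{1}{18} \sqrt{2}\right)} = \frac{\left(-27\right) \left(-62\right) - 35377}{48409 - \frac{1675 \sqrt{2}}{2}} = \frac{1674 - 35377}{48409 - \frac{1675 \sqrt{2}}{2}} = - \frac{33703}{48409 - \frac{1675 \sqrt{2}}{2}}$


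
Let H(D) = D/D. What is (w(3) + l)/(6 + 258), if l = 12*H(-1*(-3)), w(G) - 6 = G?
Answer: 7/88 ≈ 0.079545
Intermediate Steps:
w(G) = 6 + G
H(D) = 1
l = 12 (l = 12*1 = 12)
(w(3) + l)/(6 + 258) = ((6 + 3) + 12)/(6 + 258) = (9 + 12)/264 = 21*(1/264) = 7/88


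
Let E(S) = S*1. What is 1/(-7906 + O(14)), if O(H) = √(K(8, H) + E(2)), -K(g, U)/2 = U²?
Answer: -3953/31252613 - I*√390/62505226 ≈ -0.00012649 - 3.1595e-7*I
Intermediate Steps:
K(g, U) = -2*U²
E(S) = S
O(H) = √(2 - 2*H²) (O(H) = √(-2*H² + 2) = √(2 - 2*H²))
1/(-7906 + O(14)) = 1/(-7906 + √(2 - 2*14²)) = 1/(-7906 + √(2 - 2*196)) = 1/(-7906 + √(2 - 392)) = 1/(-7906 + √(-390)) = 1/(-7906 + I*√390)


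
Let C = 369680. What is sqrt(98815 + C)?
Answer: 3*sqrt(52055) ≈ 684.47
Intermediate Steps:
sqrt(98815 + C) = sqrt(98815 + 369680) = sqrt(468495) = 3*sqrt(52055)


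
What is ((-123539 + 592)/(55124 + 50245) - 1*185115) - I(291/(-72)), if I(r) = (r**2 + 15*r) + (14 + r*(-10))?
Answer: -340478355073/1839168 ≈ -1.8513e+5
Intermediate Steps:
I(r) = 14 + r**2 + 5*r (I(r) = (r**2 + 15*r) + (14 - 10*r) = 14 + r**2 + 5*r)
((-123539 + 592)/(55124 + 50245) - 1*185115) - I(291/(-72)) = ((-123539 + 592)/(55124 + 50245) - 1*185115) - (14 + (291/(-72))**2 + 5*(291/(-72))) = (-122947/105369 - 185115) - (14 + (291*(-1/72))**2 + 5*(291*(-1/72))) = (-122947*1/105369 - 185115) - (14 + (-97/24)**2 + 5*(-97/24)) = (-11177/9579 - 185115) - (14 + 9409/576 - 485/24) = -1773227762/9579 - 1*5833/576 = -1773227762/9579 - 5833/576 = -340478355073/1839168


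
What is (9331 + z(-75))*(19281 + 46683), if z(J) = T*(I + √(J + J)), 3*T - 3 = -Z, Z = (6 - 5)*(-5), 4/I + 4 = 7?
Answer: 1847233868/3 + 879520*I*√6 ≈ 6.1574e+8 + 2.1544e+6*I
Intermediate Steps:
I = 4/3 (I = 4/(-4 + 7) = 4/3 ≈ 1.3333)
Z = -5 (Z = 1*(-5) = -5)
T = 8/3 (T = 1 + (-1*(-5))/3 = 1 + (⅓)*5 = 1 + 5/3 = 8/3 ≈ 2.6667)
z(J) = 32/9 + 8*√2*√J/3 (z(J) = 8*(4/3 + √(J + J))/3 = 8*(4/3 + √(2*J))/3 = 8*(4/3 + √2*√J)/3 = 32/9 + 8*√2*√J/3)
(9331 + z(-75))*(19281 + 46683) = (9331 + (32/9 + 8*√2*√(-75)/3))*(19281 + 46683) = (9331 + (32/9 + 8*√2*(5*I*√3)/3))*65964 = (9331 + (32/9 + 40*I*√6/3))*65964 = (84011/9 + 40*I*√6/3)*65964 = 1847233868/3 + 879520*I*√6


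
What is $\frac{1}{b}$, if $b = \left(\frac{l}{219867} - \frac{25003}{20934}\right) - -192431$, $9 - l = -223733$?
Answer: $\frac{1534231926}{295233512578915} \approx 5.1967 \cdot 10^{-6}$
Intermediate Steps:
$l = 223742$ ($l = 9 - -223733 = 9 + 223733 = 223742$)
$b = \frac{295233512578915}{1534231926}$ ($b = \left(\frac{223742}{219867} - \frac{25003}{20934}\right) - -192431 = \left(223742 \cdot \frac{1}{219867} - \frac{25003}{20934}\right) + 192431 = \left(\frac{223742}{219867} - \frac{25003}{20934}\right) + 192431 = - \frac{271173191}{1534231926} + 192431 = \frac{295233512578915}{1534231926} \approx 1.9243 \cdot 10^{5}$)
$\frac{1}{b} = \frac{1}{\frac{295233512578915}{1534231926}} = \frac{1534231926}{295233512578915}$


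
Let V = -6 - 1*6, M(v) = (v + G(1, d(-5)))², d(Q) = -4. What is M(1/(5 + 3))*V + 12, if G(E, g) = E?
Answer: -51/16 ≈ -3.1875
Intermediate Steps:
M(v) = (1 + v)² (M(v) = (v + 1)² = (1 + v)²)
V = -12 (V = -6 - 6 = -12)
M(1/(5 + 3))*V + 12 = (1 + 1/(5 + 3))²*(-12) + 12 = (1 + 1/8)²*(-12) + 12 = (1 + ⅛)²*(-12) + 12 = (9/8)²*(-12) + 12 = (81/64)*(-12) + 12 = -243/16 + 12 = -51/16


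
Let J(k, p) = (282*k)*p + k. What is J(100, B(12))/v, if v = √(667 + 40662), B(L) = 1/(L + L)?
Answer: 1275*√41329/41329 ≈ 6.2717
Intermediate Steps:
B(L) = 1/(2*L)
v = √41329 ≈ 203.30
J(k, p) = k + 282*k*p (J(k, p) = 282*k*p + k = k + 282*k*p)
J(100, B(12))/v = (100*(1 + 282*((½)/12)))/(√41329) = (100*(1 + 282*((½)*(1/12))))*(√41329/41329) = (100*(1 + 282*(1/24)))*(√41329/41329) = (100*(1 + 47/4))*(√41329/41329) = (100*(51/4))*(√41329/41329) = 1275*(√41329/41329) = 1275*√41329/41329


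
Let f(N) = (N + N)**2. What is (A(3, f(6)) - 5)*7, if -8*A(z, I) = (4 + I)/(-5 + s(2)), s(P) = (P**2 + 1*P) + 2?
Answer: -469/6 ≈ -78.167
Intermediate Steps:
s(P) = 2 + P + P**2 (s(P) = (P**2 + P) + 2 = (P + P**2) + 2 = 2 + P + P**2)
f(N) = 4*N**2 (f(N) = (2*N)**2 = 4*N**2)
A(z, I) = -1/6 - I/24 (A(z, I) = -(4 + I)/(8*(-5 + (2 + 2 + 2**2))) = -(4 + I)/(8*(-5 + (2 + 2 + 4))) = -(4 + I)/(8*(-5 + 8)) = -(4 + I)/(8*3) = -(4/3 + I/3)/8 = -1/6 - I/24)
(A(3, f(6)) - 5)*7 = ((-1/6 - 6**2/6) - 5)*7 = ((-1/6 - 36/6) - 5)*7 = ((-1/6 - 1/24*144) - 5)*7 = ((-1/6 - 6) - 5)*7 = (-37/6 - 5)*7 = -67/6*7 = -469/6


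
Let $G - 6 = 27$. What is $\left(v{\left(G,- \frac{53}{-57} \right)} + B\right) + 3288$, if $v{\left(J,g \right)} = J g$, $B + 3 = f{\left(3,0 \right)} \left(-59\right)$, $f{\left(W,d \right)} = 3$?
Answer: $\frac{59635}{19} \approx 3138.7$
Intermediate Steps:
$B = -180$ ($B = -3 + 3 \left(-59\right) = -3 - 177 = -180$)
$G = 33$ ($G = 6 + 27 = 33$)
$\left(v{\left(G,- \frac{53}{-57} \right)} + B\right) + 3288 = \left(33 \left(- \frac{53}{-57}\right) - 180\right) + 3288 = \left(33 \left(\left(-53\right) \left(- \frac{1}{57}\right)\right) - 180\right) + 3288 = \left(33 \cdot \frac{53}{57} - 180\right) + 3288 = \left(\frac{583}{19} - 180\right) + 3288 = - \frac{2837}{19} + 3288 = \frac{59635}{19}$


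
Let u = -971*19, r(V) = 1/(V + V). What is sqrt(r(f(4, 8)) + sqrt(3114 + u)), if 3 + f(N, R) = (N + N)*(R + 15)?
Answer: sqrt(362 + 131044*I*sqrt(15335))/362 ≈ 7.8688 + 7.8687*I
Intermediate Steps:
f(N, R) = -3 + 2*N*(15 + R) (f(N, R) = -3 + (N + N)*(R + 15) = -3 + (2*N)*(15 + R) = -3 + 2*N*(15 + R))
r(V) = 1/(2*V)
u = -18449
sqrt(r(f(4, 8)) + sqrt(3114 + u)) = sqrt(1/(2*(-3 + 30*4 + 2*4*8)) + sqrt(3114 - 18449)) = sqrt(1/(2*(-3 + 120 + 64)) + sqrt(-15335)) = sqrt((1/2)/181 + I*sqrt(15335)) = sqrt((1/2)*(1/181) + I*sqrt(15335)) = sqrt(1/362 + I*sqrt(15335))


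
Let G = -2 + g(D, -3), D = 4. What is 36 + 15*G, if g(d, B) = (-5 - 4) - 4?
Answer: -189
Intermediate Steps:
g(d, B) = -13 (g(d, B) = -9 - 4 = -13)
G = -15 (G = -2 - 13 = -15)
36 + 15*G = 36 + 15*(-15) = 36 - 225 = -189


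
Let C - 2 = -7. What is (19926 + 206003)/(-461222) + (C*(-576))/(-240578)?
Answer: -27840933161/55479933158 ≈ -0.50182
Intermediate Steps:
C = -5 (C = 2 - 7 = -5)
(19926 + 206003)/(-461222) + (C*(-576))/(-240578) = (19926 + 206003)/(-461222) - 5*(-576)/(-240578) = 225929*(-1/461222) + 2880*(-1/240578) = -225929/461222 - 1440/120289 = -27840933161/55479933158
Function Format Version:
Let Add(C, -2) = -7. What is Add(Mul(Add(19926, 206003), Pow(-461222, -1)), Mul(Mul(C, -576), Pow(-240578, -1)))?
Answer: Rational(-27840933161, 55479933158) ≈ -0.50182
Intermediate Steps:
C = -5 (C = Add(2, -7) = -5)
Add(Mul(Add(19926, 206003), Pow(-461222, -1)), Mul(Mul(C, -576), Pow(-240578, -1))) = Add(Mul(Add(19926, 206003), Pow(-461222, -1)), Mul(Mul(-5, -576), Pow(-240578, -1))) = Add(Mul(225929, Rational(-1, 461222)), Mul(2880, Rational(-1, 240578))) = Add(Rational(-225929, 461222), Rational(-1440, 120289)) = Rational(-27840933161, 55479933158)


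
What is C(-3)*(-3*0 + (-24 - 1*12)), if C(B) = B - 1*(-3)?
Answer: 0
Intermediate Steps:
C(B) = 3 + B (C(B) = B + 3 = 3 + B)
C(-3)*(-3*0 + (-24 - 1*12)) = (3 - 3)*(-3*0 + (-24 - 1*12)) = 0*(0 + (-24 - 12)) = 0*(0 - 36) = 0*(-36) = 0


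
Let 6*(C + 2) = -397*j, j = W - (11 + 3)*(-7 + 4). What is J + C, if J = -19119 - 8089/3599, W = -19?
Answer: -445809877/21594 ≈ -20645.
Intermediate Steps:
j = 23 (j = -19 - (11 + 3)*(-7 + 4) = -19 - 14*(-3) = -19 - 1*(-42) = -19 + 42 = 23)
J = -68817370/3599 (J = -19119 - 8089/3599 = -68817370/3599 ≈ -19121.)
C = -9143/6 (C = -2 + (-397*23)/6 = -2 + (⅙)*(-9131) = -2 - 9131/6 = -9143/6 ≈ -1523.8)
J + C = -68817370/3599 - 9143/6 = -445809877/21594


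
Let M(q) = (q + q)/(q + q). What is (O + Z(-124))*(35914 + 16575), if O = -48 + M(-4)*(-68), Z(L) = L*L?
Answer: 800982140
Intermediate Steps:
Z(L) = L²
M(q) = 1 (M(q) = (2*q)/((2*q)) = (2*q)*(1/(2*q)) = 1)
O = -116 (O = -48 + 1*(-68) = -48 - 68 = -116)
(O + Z(-124))*(35914 + 16575) = (-116 + (-124)²)*(35914 + 16575) = (-116 + 15376)*52489 = 15260*52489 = 800982140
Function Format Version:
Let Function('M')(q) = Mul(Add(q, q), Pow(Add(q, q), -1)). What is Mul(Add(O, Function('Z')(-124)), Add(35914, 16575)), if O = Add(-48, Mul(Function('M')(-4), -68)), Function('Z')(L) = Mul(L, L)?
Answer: 800982140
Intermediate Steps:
Function('Z')(L) = Pow(L, 2)
Function('M')(q) = 1 (Function('M')(q) = Mul(Mul(2, q), Pow(Mul(2, q), -1)) = Mul(Mul(2, q), Mul(Rational(1, 2), Pow(q, -1))) = 1)
O = -116 (O = Add(-48, Mul(1, -68)) = Add(-48, -68) = -116)
Mul(Add(O, Function('Z')(-124)), Add(35914, 16575)) = Mul(Add(-116, Pow(-124, 2)), Add(35914, 16575)) = Mul(Add(-116, 15376), 52489) = Mul(15260, 52489) = 800982140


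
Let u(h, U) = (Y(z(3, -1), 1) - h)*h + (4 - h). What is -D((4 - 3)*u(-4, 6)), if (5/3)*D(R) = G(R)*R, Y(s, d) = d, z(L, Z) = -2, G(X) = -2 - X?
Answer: 72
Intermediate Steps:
u(h, U) = 4 - h + h*(1 - h) (u(h, U) = (1 - h)*h + (4 - h) = h*(1 - h) + (4 - h) = 4 - h + h*(1 - h))
D(R) = 3*R*(-2 - R)/5 (D(R) = 3*((-2 - R)*R)/5 = 3*(R*(-2 - R))/5 = 3*R*(-2 - R)/5)
-D((4 - 3)*u(-4, 6)) = -(-3)*(4 - 3)*(4 - 1*(-4)²)*(2 + (4 - 3)*(4 - 1*(-4)²))/5 = -(-3)*1*(4 - 1*16)*(2 + 1*(4 - 1*16))/5 = -(-3)*1*(4 - 16)*(2 + 1*(4 - 16))/5 = -(-3)*1*(-12)*(2 + 1*(-12))/5 = -(-3)*(-12)*(2 - 12)/5 = -(-3)*(-12)*(-10)/5 = -1*(-72) = 72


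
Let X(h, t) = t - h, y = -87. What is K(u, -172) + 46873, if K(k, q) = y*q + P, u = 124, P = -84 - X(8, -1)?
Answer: 61762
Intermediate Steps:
P = -75 (P = -84 - (-1 - 1*8) = -84 - (-1 - 8) = -84 - 1*(-9) = -84 + 9 = -75)
K(k, q) = -75 - 87*q (K(k, q) = -87*q - 75 = -75 - 87*q)
K(u, -172) + 46873 = (-75 - 87*(-172)) + 46873 = (-75 + 14964) + 46873 = 14889 + 46873 = 61762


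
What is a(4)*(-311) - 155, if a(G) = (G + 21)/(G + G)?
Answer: -9015/8 ≈ -1126.9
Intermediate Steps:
a(G) = (21 + G)/(2*G) (a(G) = (21 + G)/((2*G)) = (21 + G)*(1/(2*G)) = (21 + G)/(2*G))
a(4)*(-311) - 155 = ((1/2)*(21 + 4)/4)*(-311) - 155 = ((1/2)*(1/4)*25)*(-311) - 155 = (25/8)*(-311) - 155 = -7775/8 - 155 = -9015/8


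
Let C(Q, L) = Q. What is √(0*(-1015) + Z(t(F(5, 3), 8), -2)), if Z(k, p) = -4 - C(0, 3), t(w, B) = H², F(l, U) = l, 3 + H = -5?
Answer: 2*I ≈ 2.0*I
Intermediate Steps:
H = -8 (H = -3 - 5 = -8)
t(w, B) = 64 (t(w, B) = (-8)² = 64)
Z(k, p) = -4 (Z(k, p) = -4 - 1*0 = -4 + 0 = -4)
√(0*(-1015) + Z(t(F(5, 3), 8), -2)) = √(0*(-1015) - 4) = √(0 - 4) = √(-4) = 2*I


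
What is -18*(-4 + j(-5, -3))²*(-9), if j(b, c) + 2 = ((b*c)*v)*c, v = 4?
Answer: 5604552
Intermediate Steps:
j(b, c) = -2 + 4*b*c² (j(b, c) = -2 + ((b*c)*4)*c = -2 + (4*b*c)*c = -2 + 4*b*c²)
-18*(-4 + j(-5, -3))²*(-9) = -18*(-4 + (-2 + 4*(-5)*(-3)²))²*(-9) = -18*(-4 + (-2 + 4*(-5)*9))²*(-9) = -18*(-4 + (-2 - 180))²*(-9) = -18*(-4 - 182)²*(-9) = -18*(-186)²*(-9) = -18*34596*(-9) = -622728*(-9) = 5604552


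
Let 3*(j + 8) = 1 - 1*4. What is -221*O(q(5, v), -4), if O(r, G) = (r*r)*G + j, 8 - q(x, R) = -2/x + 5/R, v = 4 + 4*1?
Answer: 22170941/400 ≈ 55427.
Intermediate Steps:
v = 8 (v = 4 + 4 = 8)
j = -9 (j = -8 + (1 - 1*4)/3 = -8 + (1 - 4)/3 = -8 + (⅓)*(-3) = -8 - 1 = -9)
q(x, R) = 8 - 5/R + 2/x (q(x, R) = 8 - (-2/x + 5/R) = 8 + (-5/R + 2/x) = 8 - 5/R + 2/x)
O(r, G) = -9 + G*r² (O(r, G) = (r*r)*G - 9 = r²*G - 9 = G*r² - 9 = -9 + G*r²)
-221*O(q(5, v), -4) = -221*(-9 - 4*(8 - 5/8 + 2/5)²) = -221*(-9 - 4*(8 - 5*⅛ + 2*(⅕))²) = -221*(-9 - 4*(8 - 5/8 + ⅖)²) = -221*(-9 - 4*(311/40)²) = -221*(-9 - 4*96721/1600) = -221*(-9 - 96721/400) = -221*(-100321/400) = 22170941/400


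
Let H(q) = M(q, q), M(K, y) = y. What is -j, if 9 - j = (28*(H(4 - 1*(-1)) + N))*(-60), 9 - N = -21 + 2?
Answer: -55449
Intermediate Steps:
H(q) = q
N = 28 (N = 9 - (-21 + 2) = 9 - 1*(-19) = 9 + 19 = 28)
j = 55449 (j = 9 - 28*((4 - 1*(-1)) + 28)*(-60) = 9 - 28*((4 + 1) + 28)*(-60) = 9 - 28*(5 + 28)*(-60) = 9 - 28*33*(-60) = 9 - 924*(-60) = 9 - 1*(-55440) = 9 + 55440 = 55449)
-j = -1*55449 = -55449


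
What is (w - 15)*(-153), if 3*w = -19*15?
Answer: 16830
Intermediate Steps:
w = -95 (w = (-19*15)/3 = (⅓)*(-285) = -95)
(w - 15)*(-153) = (-95 - 15)*(-153) = -110*(-153) = 16830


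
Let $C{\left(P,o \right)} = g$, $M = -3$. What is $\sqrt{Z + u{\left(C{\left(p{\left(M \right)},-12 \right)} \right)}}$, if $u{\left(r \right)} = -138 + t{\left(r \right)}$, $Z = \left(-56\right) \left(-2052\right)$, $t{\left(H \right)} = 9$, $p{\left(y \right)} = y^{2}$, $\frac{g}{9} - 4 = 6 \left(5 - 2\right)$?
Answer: $\sqrt{114783} \approx 338.8$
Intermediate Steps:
$g = 198$ ($g = 36 + 9 \cdot 6 \left(5 - 2\right) = 36 + 9 \cdot 6 \cdot 3 = 36 + 9 \cdot 18 = 36 + 162 = 198$)
$Z = 114912$
$C{\left(P,o \right)} = 198$
$u{\left(r \right)} = -129$ ($u{\left(r \right)} = -138 + 9 = -129$)
$\sqrt{Z + u{\left(C{\left(p{\left(M \right)},-12 \right)} \right)}} = \sqrt{114912 - 129} = \sqrt{114783}$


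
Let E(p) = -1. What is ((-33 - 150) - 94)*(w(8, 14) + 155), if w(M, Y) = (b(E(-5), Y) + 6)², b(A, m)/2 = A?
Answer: -47367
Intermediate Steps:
b(A, m) = 2*A
w(M, Y) = 16 (w(M, Y) = (2*(-1) + 6)² = (-2 + 6)² = 4² = 16)
((-33 - 150) - 94)*(w(8, 14) + 155) = ((-33 - 150) - 94)*(16 + 155) = (-183 - 94)*171 = -277*171 = -47367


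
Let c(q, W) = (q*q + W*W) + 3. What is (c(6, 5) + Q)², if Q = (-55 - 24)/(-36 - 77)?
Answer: 53450721/12769 ≈ 4186.0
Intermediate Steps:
c(q, W) = 3 + W² + q² (c(q, W) = (q² + W²) + 3 = (W² + q²) + 3 = 3 + W² + q²)
Q = 79/113 (Q = -79/(-113) = -79*(-1/113) = 79/113 ≈ 0.69911)
(c(6, 5) + Q)² = ((3 + 5² + 6²) + 79/113)² = ((3 + 25 + 36) + 79/113)² = (64 + 79/113)² = (7311/113)² = 53450721/12769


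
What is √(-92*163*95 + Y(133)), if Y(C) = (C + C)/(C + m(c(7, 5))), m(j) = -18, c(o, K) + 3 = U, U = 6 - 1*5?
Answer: I*√18840568910/115 ≈ 1193.6*I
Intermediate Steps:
U = 1 (U = 6 - 5 = 1)
c(o, K) = -2 (c(o, K) = -3 + 1 = -2)
Y(C) = 2*C/(-18 + C) (Y(C) = (C + C)/(C - 18) = (2*C)/(-18 + C) = 2*C/(-18 + C))
√(-92*163*95 + Y(133)) = √(-92*163*95 + 2*133/(-18 + 133)) = √(-14996*95 + 2*133/115) = √(-1424620 + 2*133*(1/115)) = √(-1424620 + 266/115) = √(-163831034/115) = I*√18840568910/115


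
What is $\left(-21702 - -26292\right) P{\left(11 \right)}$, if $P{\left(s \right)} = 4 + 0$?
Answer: $18360$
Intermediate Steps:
$P{\left(s \right)} = 4$
$\left(-21702 - -26292\right) P{\left(11 \right)} = \left(-21702 - -26292\right) 4 = \left(-21702 + 26292\right) 4 = 4590 \cdot 4 = 18360$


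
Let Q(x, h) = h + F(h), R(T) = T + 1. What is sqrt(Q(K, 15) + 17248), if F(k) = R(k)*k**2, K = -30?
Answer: sqrt(20863) ≈ 144.44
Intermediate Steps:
R(T) = 1 + T
F(k) = k**2*(1 + k) (F(k) = (1 + k)*k**2 = k**2*(1 + k))
Q(x, h) = h + h**2*(1 + h)
sqrt(Q(K, 15) + 17248) = sqrt(15*(1 + 15*(1 + 15)) + 17248) = sqrt(15*(1 + 15*16) + 17248) = sqrt(15*(1 + 240) + 17248) = sqrt(15*241 + 17248) = sqrt(3615 + 17248) = sqrt(20863)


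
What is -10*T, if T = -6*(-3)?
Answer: -180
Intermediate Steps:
T = 18
-10*T = -10*18 = -180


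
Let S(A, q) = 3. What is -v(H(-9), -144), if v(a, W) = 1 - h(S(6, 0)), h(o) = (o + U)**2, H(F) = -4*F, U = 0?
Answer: 8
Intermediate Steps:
h(o) = o**2 (h(o) = (o + 0)**2 = o**2)
v(a, W) = -8 (v(a, W) = 1 - 1*3**2 = 1 - 1*9 = 1 - 9 = -8)
-v(H(-9), -144) = -1*(-8) = 8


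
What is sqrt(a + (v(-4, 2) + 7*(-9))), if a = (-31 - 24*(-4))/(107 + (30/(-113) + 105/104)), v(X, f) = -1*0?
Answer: I*sqrt(2041627303367)/180887 ≈ 7.8992*I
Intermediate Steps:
v(X, f) = 0
a = 763880/1266209 (a = (-31 + 96)/(107 + (30*(-1/113) + 105*(1/104))) = 65/(107 + (-30/113 + 105/104)) = 65/(107 + 8745/11752) = 65/(1266209/11752) = 65*(11752/1266209) = 763880/1266209 ≈ 0.60328)
sqrt(a + (v(-4, 2) + 7*(-9))) = sqrt(763880/1266209 + (0 + 7*(-9))) = sqrt(763880/1266209 + (0 - 63)) = sqrt(763880/1266209 - 63) = sqrt(-79007287/1266209) = I*sqrt(2041627303367)/180887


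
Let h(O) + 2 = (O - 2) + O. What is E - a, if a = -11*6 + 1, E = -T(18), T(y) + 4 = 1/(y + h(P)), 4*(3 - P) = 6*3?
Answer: 758/11 ≈ 68.909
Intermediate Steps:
P = -3/2 (P = 3 - 3*3/2 = 3 - ¼*18 = 3 - 9/2 = -3/2 ≈ -1.5000)
h(O) = -4 + 2*O (h(O) = -2 + ((O - 2) + O) = -2 + ((-2 + O) + O) = -2 + (-2 + 2*O) = -4 + 2*O)
T(y) = -4 + 1/(-7 + y) (T(y) = -4 + 1/(y + (-4 + 2*(-3/2))) = -4 + 1/(y + (-4 - 3)) = -4 + 1/(y - 7) = -4 + 1/(-7 + y))
E = 43/11 (E = -(29 - 4*18)/(-7 + 18) = -(29 - 72)/11 = -(-43)/11 = -1*(-43/11) = 43/11 ≈ 3.9091)
a = -65 (a = -66 + 1 = -65)
E - a = 43/11 - 1*(-65) = 43/11 + 65 = 758/11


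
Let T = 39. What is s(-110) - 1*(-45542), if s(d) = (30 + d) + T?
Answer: 45501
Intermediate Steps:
s(d) = 69 + d (s(d) = (30 + d) + 39 = 69 + d)
s(-110) - 1*(-45542) = (69 - 110) - 1*(-45542) = -41 + 45542 = 45501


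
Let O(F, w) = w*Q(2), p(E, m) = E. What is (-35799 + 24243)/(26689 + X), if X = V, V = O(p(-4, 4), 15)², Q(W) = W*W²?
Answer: -11556/41089 ≈ -0.28124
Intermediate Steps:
Q(W) = W³
O(F, w) = 8*w (O(F, w) = w*2³ = w*8 = 8*w)
V = 14400 (V = (8*15)² = 120² = 14400)
X = 14400
(-35799 + 24243)/(26689 + X) = (-35799 + 24243)/(26689 + 14400) = -11556/41089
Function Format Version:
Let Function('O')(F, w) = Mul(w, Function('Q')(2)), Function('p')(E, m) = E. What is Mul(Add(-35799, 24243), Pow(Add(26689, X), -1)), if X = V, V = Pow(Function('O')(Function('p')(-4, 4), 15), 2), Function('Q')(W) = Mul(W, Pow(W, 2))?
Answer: Rational(-11556, 41089) ≈ -0.28124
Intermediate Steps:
Function('Q')(W) = Pow(W, 3)
Function('O')(F, w) = Mul(8, w) (Function('O')(F, w) = Mul(w, Pow(2, 3)) = Mul(w, 8) = Mul(8, w))
V = 14400 (V = Pow(Mul(8, 15), 2) = Pow(120, 2) = 14400)
X = 14400
Mul(Add(-35799, 24243), Pow(Add(26689, X), -1)) = Mul(Add(-35799, 24243), Pow(Add(26689, 14400), -1)) = Mul(-11556, Pow(41089, -1)) = Mul(-11556, Rational(1, 41089)) = Rational(-11556, 41089)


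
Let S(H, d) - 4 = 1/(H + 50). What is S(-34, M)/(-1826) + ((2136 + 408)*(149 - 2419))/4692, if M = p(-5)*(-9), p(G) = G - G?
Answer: -14059933255/11423456 ≈ -1230.8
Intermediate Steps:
p(G) = 0
M = 0 (M = 0*(-9) = 0)
S(H, d) = 4 + 1/(50 + H) (S(H, d) = 4 + 1/(H + 50) = 4 + 1/(50 + H))
S(-34, M)/(-1826) + ((2136 + 408)*(149 - 2419))/4692 = ((201 + 4*(-34))/(50 - 34))/(-1826) + ((2136 + 408)*(149 - 2419))/4692 = ((201 - 136)/16)*(-1/1826) + (2544*(-2270))*(1/4692) = ((1/16)*65)*(-1/1826) - 5774880*1/4692 = (65/16)*(-1/1826) - 481240/391 = -65/29216 - 481240/391 = -14059933255/11423456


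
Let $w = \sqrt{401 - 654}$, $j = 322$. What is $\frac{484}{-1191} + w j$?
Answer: $- \frac{484}{1191} + 322 i \sqrt{253} \approx -0.40638 + 5121.7 i$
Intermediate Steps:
$w = i \sqrt{253}$ ($w = \sqrt{-253} = i \sqrt{253} \approx 15.906 i$)
$\frac{484}{-1191} + w j = \frac{484}{-1191} + i \sqrt{253} \cdot 322 = 484 \left(- \frac{1}{1191}\right) + 322 i \sqrt{253} = - \frac{484}{1191} + 322 i \sqrt{253}$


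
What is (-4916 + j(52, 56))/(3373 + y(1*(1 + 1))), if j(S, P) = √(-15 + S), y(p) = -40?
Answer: -4916/3333 + √37/3333 ≈ -1.4731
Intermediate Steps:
(-4916 + j(52, 56))/(3373 + y(1*(1 + 1))) = (-4916 + √(-15 + 52))/(3373 - 40) = (-4916 + √37)/3333 = (-4916 + √37)*(1/3333) = -4916/3333 + √37/3333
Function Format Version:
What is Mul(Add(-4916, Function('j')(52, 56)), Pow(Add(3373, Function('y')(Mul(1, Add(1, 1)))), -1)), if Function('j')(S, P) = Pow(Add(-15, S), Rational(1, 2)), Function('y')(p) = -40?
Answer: Add(Rational(-4916, 3333), Mul(Rational(1, 3333), Pow(37, Rational(1, 2)))) ≈ -1.4731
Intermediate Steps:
Mul(Add(-4916, Function('j')(52, 56)), Pow(Add(3373, Function('y')(Mul(1, Add(1, 1)))), -1)) = Mul(Add(-4916, Pow(Add(-15, 52), Rational(1, 2))), Pow(Add(3373, -40), -1)) = Mul(Add(-4916, Pow(37, Rational(1, 2))), Pow(3333, -1)) = Mul(Add(-4916, Pow(37, Rational(1, 2))), Rational(1, 3333)) = Add(Rational(-4916, 3333), Mul(Rational(1, 3333), Pow(37, Rational(1, 2))))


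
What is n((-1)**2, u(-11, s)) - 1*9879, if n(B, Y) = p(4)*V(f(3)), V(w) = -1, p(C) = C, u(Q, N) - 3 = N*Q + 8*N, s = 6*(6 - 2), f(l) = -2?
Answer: -9883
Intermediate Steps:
s = 24 (s = 6*4 = 24)
u(Q, N) = 3 + 8*N + N*Q (u(Q, N) = 3 + (N*Q + 8*N) = 3 + (8*N + N*Q) = 3 + 8*N + N*Q)
n(B, Y) = -4 (n(B, Y) = 4*(-1) = -4)
n((-1)**2, u(-11, s)) - 1*9879 = -4 - 1*9879 = -4 - 9879 = -9883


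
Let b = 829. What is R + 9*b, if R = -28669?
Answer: -21208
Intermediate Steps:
R + 9*b = -28669 + 9*829 = -28669 + 7461 = -21208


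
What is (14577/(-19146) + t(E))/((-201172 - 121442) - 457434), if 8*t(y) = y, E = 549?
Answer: -1732423/19913065344 ≈ -8.6999e-5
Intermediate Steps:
t(y) = y/8
(14577/(-19146) + t(E))/((-201172 - 121442) - 457434) = (14577/(-19146) + (1/8)*549)/((-201172 - 121442) - 457434) = (14577*(-1/19146) + 549/8)/(-322614 - 457434) = (-4859/6382 + 549/8)/(-780048) = (1732423/25528)*(-1/780048) = -1732423/19913065344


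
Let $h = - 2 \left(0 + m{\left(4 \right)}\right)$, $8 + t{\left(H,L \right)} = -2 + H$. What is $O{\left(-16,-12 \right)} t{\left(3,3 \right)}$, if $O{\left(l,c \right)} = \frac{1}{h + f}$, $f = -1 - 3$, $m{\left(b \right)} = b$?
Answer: $\frac{7}{12} \approx 0.58333$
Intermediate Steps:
$t{\left(H,L \right)} = -10 + H$ ($t{\left(H,L \right)} = -8 + \left(-2 + H\right) = -10 + H$)
$f = -4$ ($f = -1 - 3 = -4$)
$h = -8$ ($h = - 2 \left(0 + 4\right) = \left(-2\right) 4 = -8$)
$O{\left(l,c \right)} = - \frac{1}{12}$ ($O{\left(l,c \right)} = \frac{1}{-8 - 4} = \frac{1}{-12} = - \frac{1}{12}$)
$O{\left(-16,-12 \right)} t{\left(3,3 \right)} = - \frac{-10 + 3}{12} = \left(- \frac{1}{12}\right) \left(-7\right) = \frac{7}{12}$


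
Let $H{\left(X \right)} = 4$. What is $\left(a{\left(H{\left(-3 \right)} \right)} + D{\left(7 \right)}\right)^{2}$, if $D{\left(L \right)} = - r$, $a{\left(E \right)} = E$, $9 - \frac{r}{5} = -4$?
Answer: $3721$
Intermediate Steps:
$r = 65$ ($r = 45 - -20 = 45 + 20 = 65$)
$D{\left(L \right)} = -65$ ($D{\left(L \right)} = \left(-1\right) 65 = -65$)
$\left(a{\left(H{\left(-3 \right)} \right)} + D{\left(7 \right)}\right)^{2} = \left(4 - 65\right)^{2} = \left(-61\right)^{2} = 3721$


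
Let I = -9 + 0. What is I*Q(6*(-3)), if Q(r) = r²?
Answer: -2916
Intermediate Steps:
I = -9
I*Q(6*(-3)) = -9*(6*(-3))² = -9*(-18)² = -9*324 = -2916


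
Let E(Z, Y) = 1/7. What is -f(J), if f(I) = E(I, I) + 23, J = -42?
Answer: -162/7 ≈ -23.143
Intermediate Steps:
E(Z, Y) = ⅐
f(I) = 162/7 (f(I) = ⅐ + 23 = 162/7)
-f(J) = -1*162/7 = -162/7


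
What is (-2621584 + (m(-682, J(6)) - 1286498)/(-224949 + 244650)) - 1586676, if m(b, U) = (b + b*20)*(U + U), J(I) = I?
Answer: -82908388622/19701 ≈ -4.2083e+6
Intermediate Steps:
m(b, U) = 42*U*b (m(b, U) = (b + 20*b)*(2*U) = (21*b)*(2*U) = 42*U*b)
(-2621584 + (m(-682, J(6)) - 1286498)/(-224949 + 244650)) - 1586676 = (-2621584 + (42*6*(-682) - 1286498)/(-224949 + 244650)) - 1586676 = (-2621584 + (-171864 - 1286498)/19701) - 1586676 = (-2621584 - 1458362*1/19701) - 1586676 = (-2621584 - 1458362/19701) - 1586676 = -51649284746/19701 - 1586676 = -82908388622/19701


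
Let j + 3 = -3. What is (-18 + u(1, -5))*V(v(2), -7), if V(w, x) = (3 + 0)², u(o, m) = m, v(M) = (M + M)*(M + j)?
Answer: -207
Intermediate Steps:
j = -6 (j = -3 - 3 = -6)
v(M) = 2*M*(-6 + M) (v(M) = (M + M)*(M - 6) = (2*M)*(-6 + M) = 2*M*(-6 + M))
V(w, x) = 9 (V(w, x) = 3² = 9)
(-18 + u(1, -5))*V(v(2), -7) = (-18 - 5)*9 = -23*9 = -207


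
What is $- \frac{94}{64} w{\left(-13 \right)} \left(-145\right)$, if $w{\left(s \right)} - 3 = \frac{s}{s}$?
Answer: $\frac{6815}{8} \approx 851.88$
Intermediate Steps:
$w{\left(s \right)} = 4$ ($w{\left(s \right)} = 3 + \frac{s}{s} = 3 + 1 = 4$)
$- \frac{94}{64} w{\left(-13 \right)} \left(-145\right) = - \frac{94}{64} \cdot 4 \left(-145\right) = \left(-94\right) \frac{1}{64} \cdot 4 \left(-145\right) = \left(- \frac{47}{32}\right) 4 \left(-145\right) = \left(- \frac{47}{8}\right) \left(-145\right) = \frac{6815}{8}$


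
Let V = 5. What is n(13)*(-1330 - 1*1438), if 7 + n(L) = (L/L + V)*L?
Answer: -196528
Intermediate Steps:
n(L) = -7 + 6*L (n(L) = -7 + (L/L + 5)*L = -7 + (1 + 5)*L = -7 + 6*L)
n(13)*(-1330 - 1*1438) = (-7 + 6*13)*(-1330 - 1*1438) = (-7 + 78)*(-1330 - 1438) = 71*(-2768) = -196528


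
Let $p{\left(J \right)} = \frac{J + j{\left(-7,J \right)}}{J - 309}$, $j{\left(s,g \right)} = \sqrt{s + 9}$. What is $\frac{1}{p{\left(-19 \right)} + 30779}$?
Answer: $\frac{3311334168}{101919746171959} + \frac{328 \sqrt{2}}{101919746171959} \approx 3.249 \cdot 10^{-5}$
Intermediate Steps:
$j{\left(s,g \right)} = \sqrt{9 + s}$
$p{\left(J \right)} = \frac{J + \sqrt{2}}{-309 + J}$ ($p{\left(J \right)} = \frac{J + \sqrt{9 - 7}}{J - 309} = \frac{J + \sqrt{2}}{-309 + J}$)
$\frac{1}{p{\left(-19 \right)} + 30779} = \frac{1}{\frac{-19 + \sqrt{2}}{-309 - 19} + 30779} = \frac{1}{\frac{-19 + \sqrt{2}}{-328} + 30779} = \frac{1}{- \frac{-19 + \sqrt{2}}{328} + 30779} = \frac{1}{\left(\frac{19}{328} - \frac{\sqrt{2}}{328}\right) + 30779} = \frac{1}{\frac{10095531}{328} - \frac{\sqrt{2}}{328}}$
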